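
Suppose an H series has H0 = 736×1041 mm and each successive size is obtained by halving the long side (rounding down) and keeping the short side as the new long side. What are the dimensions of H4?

184 × 260 mm

H1: ⌊1041/2⌋ × 736 = 520 × 736 mm
H2: ⌊736/2⌋ × 520 = 368 × 520 mm
H3: ⌊520/2⌋ × 368 = 260 × 368 mm
H4: ⌊368/2⌋ × 260 = 184 × 260 mm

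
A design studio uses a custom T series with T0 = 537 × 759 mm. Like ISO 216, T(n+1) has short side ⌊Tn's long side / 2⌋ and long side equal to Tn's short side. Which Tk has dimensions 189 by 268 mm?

T0: 537 × 759 mm
T1: 379 × 537 mm
T2: 268 × 379 mm
T3: 189 × 268 mm
T4: 134 × 189 mm
→ matches T3.

T3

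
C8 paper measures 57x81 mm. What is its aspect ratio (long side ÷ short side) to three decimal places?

81 / 57 = 1.421
ISO 216 targets √2 ≈ 1.414; the +0.007 deviation is from mm rounding.

1.421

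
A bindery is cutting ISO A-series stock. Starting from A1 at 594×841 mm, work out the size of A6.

105 × 148 mm

A2: ⌊841/2⌋ × 594 = 420 × 594 mm
A3: ⌊594/2⌋ × 420 = 297 × 420 mm
A4: ⌊420/2⌋ × 297 = 210 × 297 mm
A5: ⌊297/2⌋ × 210 = 148 × 210 mm
A6: ⌊210/2⌋ × 148 = 105 × 148 mm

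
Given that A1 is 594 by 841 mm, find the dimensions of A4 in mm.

A2: ⌊841/2⌋ × 594 = 420 × 594 mm
A3: ⌊594/2⌋ × 420 = 297 × 420 mm
A4: ⌊420/2⌋ × 297 = 210 × 297 mm

210 × 297 mm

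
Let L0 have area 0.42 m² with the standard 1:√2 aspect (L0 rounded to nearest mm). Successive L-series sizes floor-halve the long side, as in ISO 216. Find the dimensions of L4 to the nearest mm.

136 × 192 mm

Let L0's short side be w mm. w · w√2 = 0.42 m² = 420,000 mm², so w ≈ 545.0 mm and w√2 ≈ 770.7 mm → L0 = 545 × 771 mm.
L1: ⌊771/2⌋ × 545 = 385 × 545 mm
L2: ⌊545/2⌋ × 385 = 272 × 385 mm
L3: ⌊385/2⌋ × 272 = 192 × 272 mm
L4: ⌊272/2⌋ × 192 = 136 × 192 mm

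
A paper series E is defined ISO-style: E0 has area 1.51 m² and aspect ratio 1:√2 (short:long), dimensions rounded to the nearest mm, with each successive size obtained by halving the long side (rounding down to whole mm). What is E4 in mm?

258 × 365 mm

Let E0's short side be w mm. w · w√2 = 1.51 m² = 1,510,000 mm², so w ≈ 1033.3 mm and w√2 ≈ 1461.3 mm → E0 = 1033 × 1461 mm.
E1: ⌊1461/2⌋ × 1033 = 730 × 1033 mm
E2: ⌊1033/2⌋ × 730 = 516 × 730 mm
E3: ⌊730/2⌋ × 516 = 365 × 516 mm
E4: ⌊516/2⌋ × 365 = 258 × 365 mm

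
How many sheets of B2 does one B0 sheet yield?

Each ISO step halves the sheet: 1 × B0 → 2 × B1 → 4 × B2
From B0 to B2 is 2 halving steps: 2^2 = 4.

4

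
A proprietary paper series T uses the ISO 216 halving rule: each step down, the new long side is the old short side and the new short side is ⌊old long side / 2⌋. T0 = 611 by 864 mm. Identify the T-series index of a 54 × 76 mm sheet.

T7

T0: 611 × 864 mm
T1: 432 × 611 mm
T2: 305 × 432 mm
T3: 216 × 305 mm
T4: 152 × 216 mm
T5: 108 × 152 mm
T6: 76 × 108 mm
T7: 54 × 76 mm
T8: 38 × 54 mm
→ matches T7.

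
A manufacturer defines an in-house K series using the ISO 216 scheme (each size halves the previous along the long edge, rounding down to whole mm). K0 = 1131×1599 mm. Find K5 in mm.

199 × 282 mm

K1: ⌊1599/2⌋ × 1131 = 799 × 1131 mm
K2: ⌊1131/2⌋ × 799 = 565 × 799 mm
K3: ⌊799/2⌋ × 565 = 399 × 565 mm
K4: ⌊565/2⌋ × 399 = 282 × 399 mm
K5: ⌊399/2⌋ × 282 = 199 × 282 mm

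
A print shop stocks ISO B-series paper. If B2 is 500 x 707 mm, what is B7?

88 × 125 mm

B3: ⌊707/2⌋ × 500 = 353 × 500 mm
B4: ⌊500/2⌋ × 353 = 250 × 353 mm
B5: ⌊353/2⌋ × 250 = 176 × 250 mm
B6: ⌊250/2⌋ × 176 = 125 × 176 mm
B7: ⌊176/2⌋ × 125 = 88 × 125 mm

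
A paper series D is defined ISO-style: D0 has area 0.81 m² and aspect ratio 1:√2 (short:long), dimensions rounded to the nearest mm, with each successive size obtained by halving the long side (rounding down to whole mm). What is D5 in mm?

Let D0's short side be w mm. w · w√2 = 0.81 m² = 810,000 mm², so w ≈ 756.8 mm and w√2 ≈ 1070.3 mm → D0 = 757 × 1070 mm.
D1: ⌊1070/2⌋ × 757 = 535 × 757 mm
D2: ⌊757/2⌋ × 535 = 378 × 535 mm
D3: ⌊535/2⌋ × 378 = 267 × 378 mm
D4: ⌊378/2⌋ × 267 = 189 × 267 mm
D5: ⌊267/2⌋ × 189 = 133 × 189 mm

133 × 189 mm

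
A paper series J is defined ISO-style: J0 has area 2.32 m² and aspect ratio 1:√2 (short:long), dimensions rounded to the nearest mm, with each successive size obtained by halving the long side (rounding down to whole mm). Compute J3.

452 × 640 mm

Let J0's short side be w mm. w · w√2 = 2.32 m² = 2,320,000 mm², so w ≈ 1280.8 mm and w√2 ≈ 1811.3 mm → J0 = 1281 × 1811 mm.
J1: ⌊1811/2⌋ × 1281 = 905 × 1281 mm
J2: ⌊1281/2⌋ × 905 = 640 × 905 mm
J3: ⌊905/2⌋ × 640 = 452 × 640 mm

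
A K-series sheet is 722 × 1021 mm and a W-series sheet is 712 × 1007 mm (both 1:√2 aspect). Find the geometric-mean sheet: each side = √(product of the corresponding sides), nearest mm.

Short side: √(722 · 712) = √514064 ≈ 717.0 → 717 mm
Long side: √(1021 · 1007) = √1028147 ≈ 1014.0 → 1014 mm

717 × 1014 mm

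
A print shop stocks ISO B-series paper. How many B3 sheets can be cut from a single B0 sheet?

Each ISO step halves the sheet: 1 × B0 → 2 × B1 → 4 × B2 → 8 × B3
From B0 to B3 is 3 halving steps: 2^3 = 8.

8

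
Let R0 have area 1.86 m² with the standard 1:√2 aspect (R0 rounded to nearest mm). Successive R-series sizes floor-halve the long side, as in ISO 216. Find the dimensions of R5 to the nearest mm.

Let R0's short side be w mm. w · w√2 = 1.86 m² = 1,860,000 mm², so w ≈ 1146.8 mm and w√2 ≈ 1621.9 mm → R0 = 1147 × 1622 mm.
R1: ⌊1622/2⌋ × 1147 = 811 × 1147 mm
R2: ⌊1147/2⌋ × 811 = 573 × 811 mm
R3: ⌊811/2⌋ × 573 = 405 × 573 mm
R4: ⌊573/2⌋ × 405 = 286 × 405 mm
R5: ⌊405/2⌋ × 286 = 202 × 286 mm

202 × 286 mm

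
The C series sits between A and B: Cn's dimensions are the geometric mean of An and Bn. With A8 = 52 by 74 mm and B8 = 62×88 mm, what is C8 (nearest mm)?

57 × 81 mm

Short side: √(52 · 62) = √3224 ≈ 56.8 → 57 mm
Long side: √(74 · 88) = √6512 ≈ 80.7 → 81 mm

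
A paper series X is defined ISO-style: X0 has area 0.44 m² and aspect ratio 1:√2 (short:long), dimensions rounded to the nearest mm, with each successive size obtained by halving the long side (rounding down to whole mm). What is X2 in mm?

Let X0's short side be w mm. w · w√2 = 0.44 m² = 440,000 mm², so w ≈ 557.8 mm and w√2 ≈ 788.8 mm → X0 = 558 × 789 mm.
X1: ⌊789/2⌋ × 558 = 394 × 558 mm
X2: ⌊558/2⌋ × 394 = 279 × 394 mm

279 × 394 mm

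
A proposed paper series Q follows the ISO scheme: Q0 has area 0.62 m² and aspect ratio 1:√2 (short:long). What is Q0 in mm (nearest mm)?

Let the short side be w mm. Then w · w√2 = 0.62 m² = 620,000 mm².
w² = 620,000/√2, so w ≈ 662.1 mm; long side = w√2 ≈ 936.4 mm.

662 × 936 mm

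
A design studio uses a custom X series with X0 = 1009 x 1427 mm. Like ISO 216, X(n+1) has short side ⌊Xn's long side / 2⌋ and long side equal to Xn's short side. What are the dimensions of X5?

X1: ⌊1427/2⌋ × 1009 = 713 × 1009 mm
X2: ⌊1009/2⌋ × 713 = 504 × 713 mm
X3: ⌊713/2⌋ × 504 = 356 × 504 mm
X4: ⌊504/2⌋ × 356 = 252 × 356 mm
X5: ⌊356/2⌋ × 252 = 178 × 252 mm

178 × 252 mm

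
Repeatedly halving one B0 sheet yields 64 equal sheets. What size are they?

B6

64 = 2^6, so 6 halving steps.
B0 → B1 → … → B6 after 6 steps.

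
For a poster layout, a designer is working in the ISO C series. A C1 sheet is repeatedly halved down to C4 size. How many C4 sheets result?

C1 = 648 × 917 mm; C4 = 229 × 324 mm.
Each halving step doubles the count; 3 steps from C1 to C4.
2^3 = 8.

8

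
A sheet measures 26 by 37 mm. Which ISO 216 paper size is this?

A10 (26 × 37 mm)

Aspect ratio 37/26 ≈ 1.423 — close to the ISO √2 ≈ 1.414.
In the A-series (A0 area = 1 m²): A10 = 26 × 37 mm.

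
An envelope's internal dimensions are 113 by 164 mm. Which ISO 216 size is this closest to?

Aspect ratio 164/113 ≈ 1.451 (ISO target is √2 ≈ 1.414).
In the C-series (envelope sizes, between A and B): C6 = 114 × 162 mm.
Off by 3 mm total — nearest standard size.

C6 (114 × 162 mm)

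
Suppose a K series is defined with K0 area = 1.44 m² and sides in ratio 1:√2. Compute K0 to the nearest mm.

1009 × 1427 mm

Let the short side be w mm. Then w · w√2 = 1.44 m² = 1,440,000 mm².
w² = 1,440,000/√2, so w ≈ 1009.1 mm; long side = w√2 ≈ 1427.0 mm.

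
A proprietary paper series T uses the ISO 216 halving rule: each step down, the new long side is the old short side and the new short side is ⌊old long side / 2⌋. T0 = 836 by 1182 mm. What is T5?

T1: ⌊1182/2⌋ × 836 = 591 × 836 mm
T2: ⌊836/2⌋ × 591 = 418 × 591 mm
T3: ⌊591/2⌋ × 418 = 295 × 418 mm
T4: ⌊418/2⌋ × 295 = 209 × 295 mm
T5: ⌊295/2⌋ × 209 = 147 × 209 mm

147 × 209 mm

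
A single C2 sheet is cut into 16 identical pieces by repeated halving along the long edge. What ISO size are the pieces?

C6

16 = 2^4, so 4 halving steps.
C2 → C3 → … → C6 after 4 steps.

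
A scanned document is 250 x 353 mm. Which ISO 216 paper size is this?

B4 (250 × 353 mm)

Aspect ratio 353/250 ≈ 1.412 — close to the ISO √2 ≈ 1.414.
In the B-series (B0 = 1000 × 1414 mm): B4 = 250 × 353 mm.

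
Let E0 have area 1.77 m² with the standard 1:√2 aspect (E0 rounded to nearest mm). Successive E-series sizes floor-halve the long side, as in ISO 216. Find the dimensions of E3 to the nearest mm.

395 × 559 mm

Let E0's short side be w mm. w · w√2 = 1.77 m² = 1,770,000 mm², so w ≈ 1118.7 mm and w√2 ≈ 1582.1 mm → E0 = 1119 × 1582 mm.
E1: ⌊1582/2⌋ × 1119 = 791 × 1119 mm
E2: ⌊1119/2⌋ × 791 = 559 × 791 mm
E3: ⌊791/2⌋ × 559 = 395 × 559 mm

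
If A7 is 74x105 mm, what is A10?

26 × 37 mm

A8: ⌊105/2⌋ × 74 = 52 × 74 mm
A9: ⌊74/2⌋ × 52 = 37 × 52 mm
A10: ⌊52/2⌋ × 37 = 26 × 37 mm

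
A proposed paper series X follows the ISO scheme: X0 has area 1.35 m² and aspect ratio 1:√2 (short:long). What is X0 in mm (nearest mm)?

Let the short side be w mm. Then w · w√2 = 1.35 m² = 1,350,000 mm².
w² = 1,350,000/√2, so w ≈ 977.0 mm; long side = w√2 ≈ 1381.7 mm.

977 × 1382 mm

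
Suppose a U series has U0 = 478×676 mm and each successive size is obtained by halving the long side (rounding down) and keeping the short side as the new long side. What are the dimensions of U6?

59 × 84 mm

U1: ⌊676/2⌋ × 478 = 338 × 478 mm
U2: ⌊478/2⌋ × 338 = 239 × 338 mm
U3: ⌊338/2⌋ × 239 = 169 × 239 mm
U4: ⌊239/2⌋ × 169 = 119 × 169 mm
U5: ⌊169/2⌋ × 119 = 84 × 119 mm
U6: ⌊119/2⌋ × 84 = 59 × 84 mm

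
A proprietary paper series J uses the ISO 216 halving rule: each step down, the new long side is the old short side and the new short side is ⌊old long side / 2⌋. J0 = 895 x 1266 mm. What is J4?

223 × 316 mm

J1: ⌊1266/2⌋ × 895 = 633 × 895 mm
J2: ⌊895/2⌋ × 633 = 447 × 633 mm
J3: ⌊633/2⌋ × 447 = 316 × 447 mm
J4: ⌊447/2⌋ × 316 = 223 × 316 mm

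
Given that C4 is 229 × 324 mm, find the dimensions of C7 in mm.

C5: ⌊324/2⌋ × 229 = 162 × 229 mm
C6: ⌊229/2⌋ × 162 = 114 × 162 mm
C7: ⌊162/2⌋ × 114 = 81 × 114 mm

81 × 114 mm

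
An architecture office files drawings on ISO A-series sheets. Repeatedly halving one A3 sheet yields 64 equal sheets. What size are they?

64 = 2^6, so 6 halving steps.
A3 → A4 → … → A9 after 6 steps.

A9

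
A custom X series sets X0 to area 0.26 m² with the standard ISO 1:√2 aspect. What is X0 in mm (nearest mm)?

429 × 606 mm

Let the short side be w mm. Then w · w√2 = 0.26 m² = 260,000 mm².
w² = 260,000/√2, so w ≈ 428.8 mm; long side = w√2 ≈ 606.4 mm.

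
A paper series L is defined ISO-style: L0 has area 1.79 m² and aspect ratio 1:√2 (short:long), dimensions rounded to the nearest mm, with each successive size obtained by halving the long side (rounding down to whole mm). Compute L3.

397 × 562 mm

Let L0's short side be w mm. w · w√2 = 1.79 m² = 1,790,000 mm², so w ≈ 1125.0 mm and w√2 ≈ 1591.1 mm → L0 = 1125 × 1591 mm.
L1: ⌊1591/2⌋ × 1125 = 795 × 1125 mm
L2: ⌊1125/2⌋ × 795 = 562 × 795 mm
L3: ⌊795/2⌋ × 562 = 397 × 562 mm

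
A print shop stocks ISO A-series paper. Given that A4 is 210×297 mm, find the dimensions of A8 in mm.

52 × 74 mm

A5: ⌊297/2⌋ × 210 = 148 × 210 mm
A6: ⌊210/2⌋ × 148 = 105 × 148 mm
A7: ⌊148/2⌋ × 105 = 74 × 105 mm
A8: ⌊105/2⌋ × 74 = 52 × 74 mm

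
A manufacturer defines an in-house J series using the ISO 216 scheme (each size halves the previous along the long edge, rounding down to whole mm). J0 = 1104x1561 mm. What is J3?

J1 = 780 × 1104 mm (from J0 by 1 halving).
J2: ⌊1104/2⌋ × 780 = 552 × 780 mm
J3: ⌊780/2⌋ × 552 = 390 × 552 mm

390 × 552 mm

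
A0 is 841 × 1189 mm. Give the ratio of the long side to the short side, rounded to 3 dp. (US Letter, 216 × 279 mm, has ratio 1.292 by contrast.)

1.414

1189 / 841 = 1.414
Matches √2 ≈ 1.414 — the ISO 216 defining ratio.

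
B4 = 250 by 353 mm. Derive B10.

31 × 44 mm

B5: ⌊353/2⌋ × 250 = 176 × 250 mm
B6: ⌊250/2⌋ × 176 = 125 × 176 mm
B7: ⌊176/2⌋ × 125 = 88 × 125 mm
B8: ⌊125/2⌋ × 88 = 62 × 88 mm
B9: ⌊88/2⌋ × 62 = 44 × 62 mm
B10: ⌊62/2⌋ × 44 = 31 × 44 mm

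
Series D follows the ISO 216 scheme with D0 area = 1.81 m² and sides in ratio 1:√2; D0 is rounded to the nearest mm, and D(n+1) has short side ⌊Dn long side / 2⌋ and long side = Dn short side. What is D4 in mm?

282 × 400 mm

Let D0's short side be w mm. w · w√2 = 1.81 m² = 1,810,000 mm², so w ≈ 1131.3 mm and w√2 ≈ 1599.9 mm → D0 = 1131 × 1600 mm.
D1: ⌊1600/2⌋ × 1131 = 800 × 1131 mm
D2: ⌊1131/2⌋ × 800 = 565 × 800 mm
D3: ⌊800/2⌋ × 565 = 400 × 565 mm
D4: ⌊565/2⌋ × 400 = 282 × 400 mm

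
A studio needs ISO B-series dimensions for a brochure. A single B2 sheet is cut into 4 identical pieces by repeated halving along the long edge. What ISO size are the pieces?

4 = 2^2, so 2 halving steps.
B2 → B3 → … → B4 after 2 steps.

B4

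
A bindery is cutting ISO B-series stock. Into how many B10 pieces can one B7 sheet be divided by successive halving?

8

Each ISO step halves the sheet: 1 × B7 → 2 × B8 → 4 × B9 → 8 × B10
From B7 to B10 is 3 halving steps: 2^3 = 8.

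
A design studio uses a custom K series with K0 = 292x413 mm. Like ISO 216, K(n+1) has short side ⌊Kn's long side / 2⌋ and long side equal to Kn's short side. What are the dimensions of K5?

K1: ⌊413/2⌋ × 292 = 206 × 292 mm
K2: ⌊292/2⌋ × 206 = 146 × 206 mm
K3: ⌊206/2⌋ × 146 = 103 × 146 mm
K4: ⌊146/2⌋ × 103 = 73 × 103 mm
K5: ⌊103/2⌋ × 73 = 51 × 73 mm

51 × 73 mm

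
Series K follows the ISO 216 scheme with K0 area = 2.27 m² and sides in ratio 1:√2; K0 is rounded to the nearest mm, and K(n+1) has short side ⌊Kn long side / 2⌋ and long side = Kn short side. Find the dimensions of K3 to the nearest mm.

448 × 633 mm

Let K0's short side be w mm. w · w√2 = 2.27 m² = 2,270,000 mm², so w ≈ 1266.9 mm and w√2 ≈ 1791.7 mm → K0 = 1267 × 1792 mm.
K1: ⌊1792/2⌋ × 1267 = 896 × 1267 mm
K2: ⌊1267/2⌋ × 896 = 633 × 896 mm
K3: ⌊896/2⌋ × 633 = 448 × 633 mm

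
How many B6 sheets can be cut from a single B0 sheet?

Each ISO step halves the sheet: 1 × B0 → 2 × B1 → 4 × B2 → 8 × B3 → …
From B0 to B6 is 6 halving steps: 2^6 = 64.

64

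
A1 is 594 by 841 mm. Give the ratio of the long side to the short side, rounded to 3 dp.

1.416

841 / 594 = 1.416
ISO 216 targets √2 ≈ 1.414; the +0.002 deviation is from mm rounding.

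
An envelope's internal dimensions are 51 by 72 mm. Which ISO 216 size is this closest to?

Aspect ratio 72/51 ≈ 1.412 — close to the ISO √2 ≈ 1.414.
In the A-series (A0 area = 1 m²): A8 = 52 × 74 mm.
Off by 3 mm total — nearest standard size.

A8 (52 × 74 mm)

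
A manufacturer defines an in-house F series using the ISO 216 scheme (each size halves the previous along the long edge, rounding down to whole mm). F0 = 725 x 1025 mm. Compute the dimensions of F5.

128 × 181 mm

F1 = 512 × 725 mm (from F0 by 1 halving).
F2: ⌊725/2⌋ × 512 = 362 × 512 mm
F3: ⌊512/2⌋ × 362 = 256 × 362 mm
F4: ⌊362/2⌋ × 256 = 181 × 256 mm
F5: ⌊256/2⌋ × 181 = 128 × 181 mm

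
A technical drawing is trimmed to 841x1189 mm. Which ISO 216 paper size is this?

Aspect ratio 1189/841 ≈ 1.414 — close to the ISO √2 ≈ 1.414.
In the A-series (A0 area = 1 m²): A0 = 841 × 1189 mm.

A0 (841 × 1189 mm)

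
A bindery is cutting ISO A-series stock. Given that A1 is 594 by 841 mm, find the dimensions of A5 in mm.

148 × 210 mm

A2: ⌊841/2⌋ × 594 = 420 × 594 mm
A3: ⌊594/2⌋ × 420 = 297 × 420 mm
A4: ⌊420/2⌋ × 297 = 210 × 297 mm
A5: ⌊297/2⌋ × 210 = 148 × 210 mm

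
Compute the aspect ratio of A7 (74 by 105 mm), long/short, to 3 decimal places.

105 / 74 = 1.419
ISO 216 targets √2 ≈ 1.414; the +0.005 deviation is from mm rounding.

1.419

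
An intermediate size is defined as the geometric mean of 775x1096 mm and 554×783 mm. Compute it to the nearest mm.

Short side: √(775 · 554) = √429350 ≈ 655.2 → 655 mm
Long side: √(1096 · 783) = √858168 ≈ 926.4 → 926 mm

655 × 926 mm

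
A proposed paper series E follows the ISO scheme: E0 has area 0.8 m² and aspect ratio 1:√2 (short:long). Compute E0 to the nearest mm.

752 × 1064 mm

Let the short side be w mm. Then w · w√2 = 0.8 m² = 800,000 mm².
w² = 800,000/√2, so w ≈ 752.1 mm; long side = w√2 ≈ 1063.7 mm.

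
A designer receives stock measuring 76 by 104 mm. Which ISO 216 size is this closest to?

A7 (74 × 105 mm)

Aspect ratio 104/76 ≈ 1.368 (ISO target is √2 ≈ 1.414).
In the A-series (A0 area = 1 m²): A7 = 74 × 105 mm.
Off by 3 mm total — nearest standard size.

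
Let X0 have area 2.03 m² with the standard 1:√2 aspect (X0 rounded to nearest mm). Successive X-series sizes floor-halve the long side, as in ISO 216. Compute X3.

Let X0's short side be w mm. w · w√2 = 2.03 m² = 2,030,000 mm², so w ≈ 1198.1 mm and w√2 ≈ 1694.4 mm → X0 = 1198 × 1694 mm.
X1: ⌊1694/2⌋ × 1198 = 847 × 1198 mm
X2: ⌊1198/2⌋ × 847 = 599 × 847 mm
X3: ⌊847/2⌋ × 599 = 423 × 599 mm

423 × 599 mm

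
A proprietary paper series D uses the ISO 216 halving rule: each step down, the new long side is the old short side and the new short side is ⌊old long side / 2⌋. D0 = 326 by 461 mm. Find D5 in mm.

57 × 81 mm

D1: ⌊461/2⌋ × 326 = 230 × 326 mm
D2: ⌊326/2⌋ × 230 = 163 × 230 mm
D3: ⌊230/2⌋ × 163 = 115 × 163 mm
D4: ⌊163/2⌋ × 115 = 81 × 115 mm
D5: ⌊115/2⌋ × 81 = 57 × 81 mm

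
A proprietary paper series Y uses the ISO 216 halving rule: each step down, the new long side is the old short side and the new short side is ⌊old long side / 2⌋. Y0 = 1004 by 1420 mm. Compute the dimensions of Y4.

251 × 355 mm

Y1: ⌊1420/2⌋ × 1004 = 710 × 1004 mm
Y2: ⌊1004/2⌋ × 710 = 502 × 710 mm
Y3: ⌊710/2⌋ × 502 = 355 × 502 mm
Y4: ⌊502/2⌋ × 355 = 251 × 355 mm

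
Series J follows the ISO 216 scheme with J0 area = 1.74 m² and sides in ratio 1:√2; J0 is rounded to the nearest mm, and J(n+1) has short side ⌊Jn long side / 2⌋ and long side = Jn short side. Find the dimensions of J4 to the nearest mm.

Let J0's short side be w mm. w · w√2 = 1.74 m² = 1,740,000 mm², so w ≈ 1109.2 mm and w√2 ≈ 1568.7 mm → J0 = 1109 × 1569 mm.
J1: ⌊1569/2⌋ × 1109 = 784 × 1109 mm
J2: ⌊1109/2⌋ × 784 = 554 × 784 mm
J3: ⌊784/2⌋ × 554 = 392 × 554 mm
J4: ⌊554/2⌋ × 392 = 277 × 392 mm

277 × 392 mm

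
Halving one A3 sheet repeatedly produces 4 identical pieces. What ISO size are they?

A5

4 = 2^2, so 2 halving steps.
A3 → A4 → … → A5 after 2 steps.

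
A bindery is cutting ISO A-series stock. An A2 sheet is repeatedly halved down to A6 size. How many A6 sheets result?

Each ISO step halves the sheet: 1 × A2 → 2 × A3 → 4 × A4 → 8 × A5 → …
From A2 to A6 is 4 halving steps: 2^4 = 16.

16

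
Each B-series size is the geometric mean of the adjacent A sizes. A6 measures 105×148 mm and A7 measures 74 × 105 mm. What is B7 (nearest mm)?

Short side: √(105 · 74) = √7770 ≈ 88.1 → 88 mm
Long side: √(148 · 105) = √15540 ≈ 124.7 → 125 mm

88 × 125 mm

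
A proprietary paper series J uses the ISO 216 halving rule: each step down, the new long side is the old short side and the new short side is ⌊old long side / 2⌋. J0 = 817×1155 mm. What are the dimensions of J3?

J1: ⌊1155/2⌋ × 817 = 577 × 817 mm
J2: ⌊817/2⌋ × 577 = 408 × 577 mm
J3: ⌊577/2⌋ × 408 = 288 × 408 mm

288 × 408 mm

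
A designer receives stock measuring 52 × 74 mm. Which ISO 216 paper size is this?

A8 (52 × 74 mm)

Aspect ratio 74/52 ≈ 1.423 — close to the ISO √2 ≈ 1.414.
In the A-series (A0 area = 1 m²): A8 = 52 × 74 mm.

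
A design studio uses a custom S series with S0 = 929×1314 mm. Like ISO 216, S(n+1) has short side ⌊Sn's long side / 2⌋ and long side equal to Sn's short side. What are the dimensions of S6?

S1: ⌊1314/2⌋ × 929 = 657 × 929 mm
S2: ⌊929/2⌋ × 657 = 464 × 657 mm
S3: ⌊657/2⌋ × 464 = 328 × 464 mm
S4: ⌊464/2⌋ × 328 = 232 × 328 mm
S5: ⌊328/2⌋ × 232 = 164 × 232 mm
S6: ⌊232/2⌋ × 164 = 116 × 164 mm

116 × 164 mm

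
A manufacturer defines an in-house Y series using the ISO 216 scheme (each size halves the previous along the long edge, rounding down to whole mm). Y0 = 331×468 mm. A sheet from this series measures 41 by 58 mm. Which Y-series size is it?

Y0: 331 × 468 mm
Y1: 234 × 331 mm
Y2: 165 × 234 mm
Y3: 117 × 165 mm
Y4: 82 × 117 mm
Y5: 58 × 82 mm
Y6: 41 × 58 mm
Y7: 29 × 41 mm
→ matches Y6.

Y6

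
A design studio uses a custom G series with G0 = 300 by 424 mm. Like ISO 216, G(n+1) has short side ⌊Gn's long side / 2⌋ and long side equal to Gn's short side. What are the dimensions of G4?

G1: ⌊424/2⌋ × 300 = 212 × 300 mm
G2: ⌊300/2⌋ × 212 = 150 × 212 mm
G3: ⌊212/2⌋ × 150 = 106 × 150 mm
G4: ⌊150/2⌋ × 106 = 75 × 106 mm

75 × 106 mm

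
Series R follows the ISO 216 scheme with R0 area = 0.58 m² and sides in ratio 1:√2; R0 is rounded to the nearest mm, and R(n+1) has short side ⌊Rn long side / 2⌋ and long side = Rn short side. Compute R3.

Let R0's short side be w mm. w · w√2 = 0.58 m² = 580,000 mm², so w ≈ 640.4 mm and w√2 ≈ 905.7 mm → R0 = 640 × 906 mm.
R1: ⌊906/2⌋ × 640 = 453 × 640 mm
R2: ⌊640/2⌋ × 453 = 320 × 453 mm
R3: ⌊453/2⌋ × 320 = 226 × 320 mm

226 × 320 mm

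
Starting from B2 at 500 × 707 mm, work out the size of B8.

B3: ⌊707/2⌋ × 500 = 353 × 500 mm
B4: ⌊500/2⌋ × 353 = 250 × 353 mm
B5: ⌊353/2⌋ × 250 = 176 × 250 mm
B6: ⌊250/2⌋ × 176 = 125 × 176 mm
B7: ⌊176/2⌋ × 125 = 88 × 125 mm
B8: ⌊125/2⌋ × 88 = 62 × 88 mm

62 × 88 mm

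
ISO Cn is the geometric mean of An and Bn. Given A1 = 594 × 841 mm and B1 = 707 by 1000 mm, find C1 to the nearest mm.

Short side: √(594 · 707) = √419958 ≈ 648.0 → 648 mm
Long side: √(841 · 1000) = √841000 ≈ 917.1 → 917 mm

648 × 917 mm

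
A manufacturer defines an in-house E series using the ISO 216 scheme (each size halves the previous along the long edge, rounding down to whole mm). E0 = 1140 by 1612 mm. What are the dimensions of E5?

E1 = 806 × 1140 mm (from E0 by 1 halving).
E2: ⌊1140/2⌋ × 806 = 570 × 806 mm
E3: ⌊806/2⌋ × 570 = 403 × 570 mm
E4: ⌊570/2⌋ × 403 = 285 × 403 mm
E5: ⌊403/2⌋ × 285 = 201 × 285 mm

201 × 285 mm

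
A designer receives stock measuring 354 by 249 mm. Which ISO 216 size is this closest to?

Aspect ratio 354/249 ≈ 1.422 — close to the ISO √2 ≈ 1.414.
In the B-series (B0 = 1000 × 1414 mm): B4 = 250 × 353 mm.
Off by 2 mm total — nearest standard size.

B4 (250 × 353 mm)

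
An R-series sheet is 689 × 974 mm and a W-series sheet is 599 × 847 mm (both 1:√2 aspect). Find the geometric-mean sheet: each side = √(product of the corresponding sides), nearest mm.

642 × 908 mm

Short side: √(689 · 599) = √412711 ≈ 642.4 → 642 mm
Long side: √(974 · 847) = √824978 ≈ 908.3 → 908 mm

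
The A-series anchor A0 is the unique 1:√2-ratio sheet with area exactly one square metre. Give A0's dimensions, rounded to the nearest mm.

841 × 1189 mm

Let the short side be w mm. Then the long side is w√2 and w · w√2 = 10⁶ mm².
w² = 10⁶/√2, so w = 1000 / 2^(1/4) ≈ 840.9 mm; long side = 1000 · 2^(1/4) ≈ 1189.2 mm.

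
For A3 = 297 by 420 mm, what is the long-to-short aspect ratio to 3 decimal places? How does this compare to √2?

420 / 297 = 1.414
Matches √2 ≈ 1.414 — the ISO 216 defining ratio.

1.414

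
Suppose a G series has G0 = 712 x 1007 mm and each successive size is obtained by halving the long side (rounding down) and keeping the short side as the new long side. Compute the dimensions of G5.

G1: ⌊1007/2⌋ × 712 = 503 × 712 mm
G2: ⌊712/2⌋ × 503 = 356 × 503 mm
G3: ⌊503/2⌋ × 356 = 251 × 356 mm
G4: ⌊356/2⌋ × 251 = 178 × 251 mm
G5: ⌊251/2⌋ × 178 = 125 × 178 mm

125 × 178 mm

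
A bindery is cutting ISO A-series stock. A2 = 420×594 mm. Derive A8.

52 × 74 mm

A3: ⌊594/2⌋ × 420 = 297 × 420 mm
A4: ⌊420/2⌋ × 297 = 210 × 297 mm
A5: ⌊297/2⌋ × 210 = 148 × 210 mm
A6: ⌊210/2⌋ × 148 = 105 × 148 mm
A7: ⌊148/2⌋ × 105 = 74 × 105 mm
A8: ⌊105/2⌋ × 74 = 52 × 74 mm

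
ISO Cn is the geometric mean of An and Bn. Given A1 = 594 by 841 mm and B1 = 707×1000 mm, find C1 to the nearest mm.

Short side: √(594 · 707) = √419958 ≈ 648.0 → 648 mm
Long side: √(841 · 1000) = √841000 ≈ 917.1 → 917 mm

648 × 917 mm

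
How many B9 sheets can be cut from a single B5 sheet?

16

Each ISO step halves the sheet: 1 × B5 → 2 × B6 → 4 × B7 → 8 × B8 → …
From B5 to B9 is 4 halving steps: 2^4 = 16.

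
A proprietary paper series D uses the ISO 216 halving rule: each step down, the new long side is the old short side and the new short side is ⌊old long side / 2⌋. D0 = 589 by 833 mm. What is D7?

D1 = 416 × 589 mm (from D0 by 1 halving).
D2: ⌊589/2⌋ × 416 = 294 × 416 mm
D3: ⌊416/2⌋ × 294 = 208 × 294 mm
D4: ⌊294/2⌋ × 208 = 147 × 208 mm
D5: ⌊208/2⌋ × 147 = 104 × 147 mm
D6: ⌊147/2⌋ × 104 = 73 × 104 mm
D7: ⌊104/2⌋ × 73 = 52 × 73 mm

52 × 73 mm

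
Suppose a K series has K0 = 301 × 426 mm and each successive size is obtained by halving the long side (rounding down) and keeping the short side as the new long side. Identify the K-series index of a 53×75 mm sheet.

K0: 301 × 426 mm
K1: 213 × 301 mm
K2: 150 × 213 mm
K3: 106 × 150 mm
K4: 75 × 106 mm
K5: 53 × 75 mm
K6: 37 × 53 mm
→ matches K5.

K5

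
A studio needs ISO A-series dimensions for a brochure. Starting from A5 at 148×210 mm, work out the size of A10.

26 × 37 mm

A6: ⌊210/2⌋ × 148 = 105 × 148 mm
A7: ⌊148/2⌋ × 105 = 74 × 105 mm
A8: ⌊105/2⌋ × 74 = 52 × 74 mm
A9: ⌊74/2⌋ × 52 = 37 × 52 mm
A10: ⌊52/2⌋ × 37 = 26 × 37 mm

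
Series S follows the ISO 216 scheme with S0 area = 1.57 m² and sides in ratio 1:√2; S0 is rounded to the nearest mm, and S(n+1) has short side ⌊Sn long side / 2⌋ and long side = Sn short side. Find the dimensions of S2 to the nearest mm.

Let S0's short side be w mm. w · w√2 = 1.57 m² = 1,570,000 mm², so w ≈ 1053.6 mm and w√2 ≈ 1490.1 mm → S0 = 1054 × 1490 mm.
S1: ⌊1490/2⌋ × 1054 = 745 × 1054 mm
S2: ⌊1054/2⌋ × 745 = 527 × 745 mm

527 × 745 mm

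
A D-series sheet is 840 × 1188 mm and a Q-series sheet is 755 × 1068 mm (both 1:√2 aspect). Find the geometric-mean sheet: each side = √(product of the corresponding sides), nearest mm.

796 × 1126 mm

Short side: √(840 · 755) = √634200 ≈ 796.4 → 796 mm
Long side: √(1188 · 1068) = √1268784 ≈ 1126.4 → 1126 mm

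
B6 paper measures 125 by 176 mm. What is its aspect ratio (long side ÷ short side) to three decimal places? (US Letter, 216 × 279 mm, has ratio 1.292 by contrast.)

1.408

176 / 125 = 1.408
ISO 216 targets √2 ≈ 1.414; the -0.006 deviation is from mm rounding.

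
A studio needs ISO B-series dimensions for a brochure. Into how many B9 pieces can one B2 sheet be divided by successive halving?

Each ISO step halves the sheet: 1 × B2 → 2 × B3 → 4 × B4 → 8 × B5 → …
From B2 to B9 is 7 halving steps: 2^7 = 128.

128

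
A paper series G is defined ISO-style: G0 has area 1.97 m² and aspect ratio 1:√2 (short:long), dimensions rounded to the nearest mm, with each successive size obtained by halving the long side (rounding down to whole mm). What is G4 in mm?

Let G0's short side be w mm. w · w√2 = 1.97 m² = 1,970,000 mm², so w ≈ 1180.3 mm and w√2 ≈ 1669.1 mm → G0 = 1180 × 1669 mm.
G1: ⌊1669/2⌋ × 1180 = 834 × 1180 mm
G2: ⌊1180/2⌋ × 834 = 590 × 834 mm
G3: ⌊834/2⌋ × 590 = 417 × 590 mm
G4: ⌊590/2⌋ × 417 = 295 × 417 mm

295 × 417 mm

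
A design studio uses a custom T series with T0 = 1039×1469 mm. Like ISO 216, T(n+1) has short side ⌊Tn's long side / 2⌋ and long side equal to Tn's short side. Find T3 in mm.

T1: ⌊1469/2⌋ × 1039 = 734 × 1039 mm
T2: ⌊1039/2⌋ × 734 = 519 × 734 mm
T3: ⌊734/2⌋ × 519 = 367 × 519 mm

367 × 519 mm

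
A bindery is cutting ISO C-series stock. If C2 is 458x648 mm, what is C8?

57 × 81 mm

C3: ⌊648/2⌋ × 458 = 324 × 458 mm
C4: ⌊458/2⌋ × 324 = 229 × 324 mm
C5: ⌊324/2⌋ × 229 = 162 × 229 mm
C6: ⌊229/2⌋ × 162 = 114 × 162 mm
C7: ⌊162/2⌋ × 114 = 81 × 114 mm
C8: ⌊114/2⌋ × 81 = 57 × 81 mm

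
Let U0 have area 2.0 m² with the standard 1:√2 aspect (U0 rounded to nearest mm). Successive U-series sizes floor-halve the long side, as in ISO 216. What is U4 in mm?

297 × 420 mm

Let U0's short side be w mm. w · w√2 = 2.0 m² = 2,000,000 mm², so w ≈ 1189.2 mm and w√2 ≈ 1681.8 mm → U0 = 1189 × 1682 mm.
U1: ⌊1682/2⌋ × 1189 = 841 × 1189 mm
U2: ⌊1189/2⌋ × 841 = 594 × 841 mm
U3: ⌊841/2⌋ × 594 = 420 × 594 mm
U4: ⌊594/2⌋ × 420 = 297 × 420 mm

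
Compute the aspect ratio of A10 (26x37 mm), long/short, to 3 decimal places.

1.423

37 / 26 = 1.423
ISO 216 targets √2 ≈ 1.414; the +0.009 deviation is from mm rounding.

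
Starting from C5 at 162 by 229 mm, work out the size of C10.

C6: ⌊229/2⌋ × 162 = 114 × 162 mm
C7: ⌊162/2⌋ × 114 = 81 × 114 mm
C8: ⌊114/2⌋ × 81 = 57 × 81 mm
C9: ⌊81/2⌋ × 57 = 40 × 57 mm
C10: ⌊57/2⌋ × 40 = 28 × 40 mm

28 × 40 mm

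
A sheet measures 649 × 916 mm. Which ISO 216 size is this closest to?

C1 (648 × 917 mm)

Aspect ratio 916/649 ≈ 1.411 — close to the ISO √2 ≈ 1.414.
In the C-series (envelope sizes, between A and B): C1 = 648 × 917 mm.
Off by 2 mm total — nearest standard size.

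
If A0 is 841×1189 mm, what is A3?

A1: ⌊1189/2⌋ × 841 = 594 × 841 mm
A2: ⌊841/2⌋ × 594 = 420 × 594 mm
A3: ⌊594/2⌋ × 420 = 297 × 420 mm

297 × 420 mm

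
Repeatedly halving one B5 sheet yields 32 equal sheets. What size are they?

B10

32 = 2^5, so 5 halving steps.
B5 → B6 → … → B10 after 5 steps.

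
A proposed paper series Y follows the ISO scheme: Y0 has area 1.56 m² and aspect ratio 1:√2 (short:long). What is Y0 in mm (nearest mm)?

1050 × 1485 mm

Let the short side be w mm. Then w · w√2 = 1.56 m² = 1,560,000 mm².
w² = 1,560,000/√2, so w ≈ 1050.3 mm; long side = w√2 ≈ 1485.3 mm.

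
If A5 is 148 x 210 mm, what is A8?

52 × 74 mm

A6: ⌊210/2⌋ × 148 = 105 × 148 mm
A7: ⌊148/2⌋ × 105 = 74 × 105 mm
A8: ⌊105/2⌋ × 74 = 52 × 74 mm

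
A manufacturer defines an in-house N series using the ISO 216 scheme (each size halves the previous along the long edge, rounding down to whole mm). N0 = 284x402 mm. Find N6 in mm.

35 × 50 mm

N1: ⌊402/2⌋ × 284 = 201 × 284 mm
N2: ⌊284/2⌋ × 201 = 142 × 201 mm
N3: ⌊201/2⌋ × 142 = 100 × 142 mm
N4: ⌊142/2⌋ × 100 = 71 × 100 mm
N5: ⌊100/2⌋ × 71 = 50 × 71 mm
N6: ⌊71/2⌋ × 50 = 35 × 50 mm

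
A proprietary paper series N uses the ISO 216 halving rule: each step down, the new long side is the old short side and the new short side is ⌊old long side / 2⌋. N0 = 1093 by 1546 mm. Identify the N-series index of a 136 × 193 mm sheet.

N0: 1093 × 1546 mm
N1: 773 × 1093 mm
N2: 546 × 773 mm
N3: 386 × 546 mm
N4: 273 × 386 mm
N5: 193 × 273 mm
N6: 136 × 193 mm
N7: 96 × 136 mm
→ matches N6.

N6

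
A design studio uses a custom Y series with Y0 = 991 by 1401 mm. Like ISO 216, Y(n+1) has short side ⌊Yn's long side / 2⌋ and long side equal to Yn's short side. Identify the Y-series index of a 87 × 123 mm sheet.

Y7

Y0: 991 × 1401 mm
Y1: 700 × 991 mm
Y2: 495 × 700 mm
Y3: 350 × 495 mm
Y4: 247 × 350 mm
Y5: 175 × 247 mm
Y6: 123 × 175 mm
Y7: 87 × 123 mm
Y8: 61 × 87 mm
→ matches Y7.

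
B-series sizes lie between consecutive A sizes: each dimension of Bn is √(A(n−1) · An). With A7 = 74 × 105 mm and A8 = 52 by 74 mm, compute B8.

62 × 88 mm

Short side: √(74 · 52) = √3848 ≈ 62.0 → 62 mm
Long side: √(105 · 74) = √7770 ≈ 88.1 → 88 mm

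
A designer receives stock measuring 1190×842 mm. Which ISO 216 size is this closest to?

Aspect ratio 1190/842 ≈ 1.413 — close to the ISO √2 ≈ 1.414.
In the A-series (A0 area = 1 m²): A0 = 841 × 1189 mm.
Off by 2 mm total — nearest standard size.

A0 (841 × 1189 mm)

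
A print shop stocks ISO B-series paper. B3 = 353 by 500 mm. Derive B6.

B4: ⌊500/2⌋ × 353 = 250 × 353 mm
B5: ⌊353/2⌋ × 250 = 176 × 250 mm
B6: ⌊250/2⌋ × 176 = 125 × 176 mm

125 × 176 mm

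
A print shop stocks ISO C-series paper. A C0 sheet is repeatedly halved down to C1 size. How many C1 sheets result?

2

Each ISO step halves the sheet: 1 × C0 → 2 × C1
From C0 to C1 is 1 halving step: 2^1 = 2.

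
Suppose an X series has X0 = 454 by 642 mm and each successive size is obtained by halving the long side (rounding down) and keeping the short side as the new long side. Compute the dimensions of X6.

56 × 80 mm

X1: ⌊642/2⌋ × 454 = 321 × 454 mm
X2: ⌊454/2⌋ × 321 = 227 × 321 mm
X3: ⌊321/2⌋ × 227 = 160 × 227 mm
X4: ⌊227/2⌋ × 160 = 113 × 160 mm
X5: ⌊160/2⌋ × 113 = 80 × 113 mm
X6: ⌊113/2⌋ × 80 = 56 × 80 mm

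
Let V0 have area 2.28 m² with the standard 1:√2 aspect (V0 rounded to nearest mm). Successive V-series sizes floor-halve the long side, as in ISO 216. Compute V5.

224 × 317 mm

Let V0's short side be w mm. w · w√2 = 2.28 m² = 2,280,000 mm², so w ≈ 1269.7 mm and w√2 ≈ 1795.7 mm → V0 = 1270 × 1796 mm.
V1: ⌊1796/2⌋ × 1270 = 898 × 1270 mm
V2: ⌊1270/2⌋ × 898 = 635 × 898 mm
V3: ⌊898/2⌋ × 635 = 449 × 635 mm
V4: ⌊635/2⌋ × 449 = 317 × 449 mm
V5: ⌊449/2⌋ × 317 = 224 × 317 mm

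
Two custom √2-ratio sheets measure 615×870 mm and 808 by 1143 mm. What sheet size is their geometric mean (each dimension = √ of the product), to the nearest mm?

705 × 997 mm

Short side: √(615 · 808) = √496920 ≈ 704.9 → 705 mm
Long side: √(870 · 1143) = √994410 ≈ 997.2 → 997 mm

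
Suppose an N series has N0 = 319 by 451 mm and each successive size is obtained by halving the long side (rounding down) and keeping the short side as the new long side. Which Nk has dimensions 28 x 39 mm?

N7

N0: 319 × 451 mm
N1: 225 × 319 mm
N2: 159 × 225 mm
N3: 112 × 159 mm
N4: 79 × 112 mm
N5: 56 × 79 mm
N6: 39 × 56 mm
N7: 28 × 39 mm
N8: 19 × 28 mm
→ matches N7.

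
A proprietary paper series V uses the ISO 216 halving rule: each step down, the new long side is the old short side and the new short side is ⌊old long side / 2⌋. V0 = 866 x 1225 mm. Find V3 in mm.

306 × 433 mm

V1: ⌊1225/2⌋ × 866 = 612 × 866 mm
V2: ⌊866/2⌋ × 612 = 433 × 612 mm
V3: ⌊612/2⌋ × 433 = 306 × 433 mm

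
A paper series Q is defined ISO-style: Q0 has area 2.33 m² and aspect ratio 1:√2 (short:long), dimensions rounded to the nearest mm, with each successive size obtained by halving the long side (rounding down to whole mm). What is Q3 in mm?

453 × 642 mm

Let Q0's short side be w mm. w · w√2 = 2.33 m² = 2,330,000 mm², so w ≈ 1283.6 mm and w√2 ≈ 1815.2 mm → Q0 = 1284 × 1815 mm.
Q1: ⌊1815/2⌋ × 1284 = 907 × 1284 mm
Q2: ⌊1284/2⌋ × 907 = 642 × 907 mm
Q3: ⌊907/2⌋ × 642 = 453 × 642 mm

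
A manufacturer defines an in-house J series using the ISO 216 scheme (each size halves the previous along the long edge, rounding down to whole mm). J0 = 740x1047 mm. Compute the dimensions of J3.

261 × 370 mm

J1: ⌊1047/2⌋ × 740 = 523 × 740 mm
J2: ⌊740/2⌋ × 523 = 370 × 523 mm
J3: ⌊523/2⌋ × 370 = 261 × 370 mm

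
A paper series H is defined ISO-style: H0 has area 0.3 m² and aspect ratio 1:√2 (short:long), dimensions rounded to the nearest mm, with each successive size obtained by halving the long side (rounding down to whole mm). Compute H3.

Let H0's short side be w mm. w · w√2 = 0.3 m² = 300,000 mm², so w ≈ 460.6 mm and w√2 ≈ 651.4 mm → H0 = 461 × 651 mm.
H1: ⌊651/2⌋ × 461 = 325 × 461 mm
H2: ⌊461/2⌋ × 325 = 230 × 325 mm
H3: ⌊325/2⌋ × 230 = 162 × 230 mm

162 × 230 mm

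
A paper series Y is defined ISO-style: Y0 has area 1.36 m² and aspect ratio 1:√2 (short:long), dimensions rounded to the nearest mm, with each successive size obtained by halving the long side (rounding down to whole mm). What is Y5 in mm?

Let Y0's short side be w mm. w · w√2 = 1.36 m² = 1,360,000 mm², so w ≈ 980.6 mm and w√2 ≈ 1386.8 mm → Y0 = 981 × 1387 mm.
Y1: ⌊1387/2⌋ × 981 = 693 × 981 mm
Y2: ⌊981/2⌋ × 693 = 490 × 693 mm
Y3: ⌊693/2⌋ × 490 = 346 × 490 mm
Y4: ⌊490/2⌋ × 346 = 245 × 346 mm
Y5: ⌊346/2⌋ × 245 = 173 × 245 mm

173 × 245 mm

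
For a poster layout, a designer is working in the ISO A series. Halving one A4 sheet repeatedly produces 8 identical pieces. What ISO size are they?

A7

8 = 2^3, so 3 halving steps.
A4 → A5 → … → A7 after 3 steps.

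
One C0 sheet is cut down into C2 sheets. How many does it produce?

4

Each ISO step halves the sheet: 1 × C0 → 2 × C1 → 4 × C2
From C0 to C2 is 2 halving steps: 2^2 = 4.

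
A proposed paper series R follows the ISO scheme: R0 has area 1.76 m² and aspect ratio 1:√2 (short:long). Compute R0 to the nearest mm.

1116 × 1578 mm

Let the short side be w mm. Then w · w√2 = 1.76 m² = 1,760,000 mm².
w² = 1,760,000/√2, so w ≈ 1115.6 mm; long side = w√2 ≈ 1577.7 mm.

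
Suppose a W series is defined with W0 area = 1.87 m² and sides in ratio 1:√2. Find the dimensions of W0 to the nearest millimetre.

Let the short side be w mm. Then w · w√2 = 1.87 m² = 1,870,000 mm².
w² = 1,870,000/√2, so w ≈ 1149.9 mm; long side = w√2 ≈ 1626.2 mm.

1150 × 1626 mm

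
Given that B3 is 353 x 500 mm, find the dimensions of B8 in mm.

B4: ⌊500/2⌋ × 353 = 250 × 353 mm
B5: ⌊353/2⌋ × 250 = 176 × 250 mm
B6: ⌊250/2⌋ × 176 = 125 × 176 mm
B7: ⌊176/2⌋ × 125 = 88 × 125 mm
B8: ⌊125/2⌋ × 88 = 62 × 88 mm

62 × 88 mm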